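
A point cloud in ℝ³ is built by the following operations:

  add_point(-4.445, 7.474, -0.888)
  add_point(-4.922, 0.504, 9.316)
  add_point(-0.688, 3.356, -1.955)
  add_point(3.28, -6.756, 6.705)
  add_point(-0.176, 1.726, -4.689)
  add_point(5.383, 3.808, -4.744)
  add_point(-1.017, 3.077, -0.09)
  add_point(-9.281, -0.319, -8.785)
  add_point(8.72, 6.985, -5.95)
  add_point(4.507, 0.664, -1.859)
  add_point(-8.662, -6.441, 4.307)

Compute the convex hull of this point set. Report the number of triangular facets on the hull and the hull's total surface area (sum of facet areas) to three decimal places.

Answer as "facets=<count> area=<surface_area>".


Hull vertices (8/11): indices [0, 1, 3, 5, 7, 8, 9, 10].

Per-facet area ½‖(b−a)×(c−a)‖:
  f1: (p1, p3, p8) → 108.9861
  f2: (p10, p3, p7) → 85.7461
  f3: (p10, p1, p7) → 66.3832
  f4: (p10, p1, p3) → 49.9835
  f5: (p9, p3, p7) → 86.3433
  f6: (p9, p3, p8) → 22.8178
  f7: (p0, p8, p7) → 84.8244
  f8: (p0, p1, p7) → 73.8703
  f9: (p0, p1, p8) → 82.8972
  f10: (p5, p8, p7) → 24.3198
  f11: (p5, p9, p7) → 33.5887
  f12: (p5, p9, p8) → 6.3592
Σ area = 726.120

Euler characteristic 8−18+12 = 2 ✓

facets=12 area=726.120


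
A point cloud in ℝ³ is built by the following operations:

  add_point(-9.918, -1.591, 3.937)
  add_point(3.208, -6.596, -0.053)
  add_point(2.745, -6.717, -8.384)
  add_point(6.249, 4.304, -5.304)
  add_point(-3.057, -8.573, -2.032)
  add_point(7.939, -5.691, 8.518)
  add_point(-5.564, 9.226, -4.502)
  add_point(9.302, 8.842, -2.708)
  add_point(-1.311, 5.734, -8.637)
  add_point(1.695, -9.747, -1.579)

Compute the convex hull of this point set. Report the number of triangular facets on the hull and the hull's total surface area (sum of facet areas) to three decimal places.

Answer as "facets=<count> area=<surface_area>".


facets=14 area=907.709

Hull vertices (9/10): indices [0, 2, 3, 4, 5, 6, 7, 8, 9].

Area of each hull facet:
  f1: (p5, p7, p0) → 168.3969
  f2: (p6, p7, p0) → 105.3801
  f3: (p6, p8, p0) → 48.9176
  f4: (p6, p8, p7) → 42.9085
  f5: (p4, p8, p0) → 87.5943
  f6: (p4, p5, p0) → 88.8229
  f7: (p4, p5, p9) → 27.0832
  f8: (p2, p5, p7) → 139.8520
  f9: (p2, p5, p9) → 40.0636
  f10: (p2, p4, p9) → 18.4717
  f11: (p2, p4, p8) → 57.6315
  f12: (p3, p8, p7) → 22.0214
  f13: (p3, p2, p7) → 11.5017
  f14: (p3, p2, p8) → 49.0639
Σ area = 907.709

Euler characteristic 9−21+14 = 2 ✓


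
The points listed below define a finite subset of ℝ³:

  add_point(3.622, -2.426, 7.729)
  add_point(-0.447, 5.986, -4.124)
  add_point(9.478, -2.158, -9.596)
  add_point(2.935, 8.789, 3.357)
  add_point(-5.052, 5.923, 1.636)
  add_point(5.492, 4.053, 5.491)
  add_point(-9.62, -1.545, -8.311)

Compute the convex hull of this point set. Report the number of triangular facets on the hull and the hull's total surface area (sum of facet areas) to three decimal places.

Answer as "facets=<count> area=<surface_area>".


Extreme-point indices: [0, 1, 2, 3, 4, 5, 6] — 7 of 7 on the boundary.

Facet areas (half cross-product norm):
  f1: (p0, p2, p6) → 161.8255
  f2: (p4, p0, p6) → 87.3683
  f3: (p4, p0, p3) → 51.3117
  f4: (p1, p2, p6) → 87.7554
  f5: (p1, p3, p2) → 58.6233
  f6: (p1, p4, p6) → 45.4659
  f7: (p1, p4, p3) → 28.9212
  f8: (p5, p3, p2) → 48.4794
  f9: (p5, p0, p2) → 59.6645
  f10: (p5, p0, p3) → 13.7030
Σ area = 643.118

Euler characteristic 7−15+10 = 2 ✓

facets=10 area=643.118


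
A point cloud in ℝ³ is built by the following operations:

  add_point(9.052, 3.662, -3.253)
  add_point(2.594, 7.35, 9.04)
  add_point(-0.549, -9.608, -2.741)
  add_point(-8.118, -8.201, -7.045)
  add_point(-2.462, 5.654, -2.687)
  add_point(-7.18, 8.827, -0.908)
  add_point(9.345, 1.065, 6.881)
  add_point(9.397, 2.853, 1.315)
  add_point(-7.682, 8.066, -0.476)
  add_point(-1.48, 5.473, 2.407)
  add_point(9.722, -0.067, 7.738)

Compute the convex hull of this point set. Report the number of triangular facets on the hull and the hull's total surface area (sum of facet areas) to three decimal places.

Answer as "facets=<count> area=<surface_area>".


Extreme-point indices: [0, 1, 2, 3, 4, 5, 6, 7, 8, 10] — 10 of 11 on the boundary.

Per-facet area ½‖(b−a)×(c−a)‖:
  f1: (p0, p1, p5) → 97.0986
  f2: (p8, p5, p3) → 7.3851
  f3: (p8, p1, p3) → 119.8967
  f4: (p8, p1, p5) → 7.0693
  f5: (p2, p0, p3) → 67.4677
  f6: (p2, p0, p10) → 92.0931
  f7: (p2, p1, p3) → 88.5624
  f8: (p2, p1, p10) → 90.5679
  f9: (p4, p5, p3) → 44.7105
  f10: (p4, p0, p3) → 89.4712
  f11: (p4, p0, p5) → 16.2535
  f12: (p7, p0, p10) → 4.1045
  f13: (p7, p0, p1) → 21.6327
  f14: (p6, p1, p10) → 5.7591
  f15: (p6, p7, p10) → 2.6395
  f16: (p6, p7, p1) → 27.6857
Σ area = 782.397

Euler characteristic 10−24+16 = 2 ✓

facets=16 area=782.397


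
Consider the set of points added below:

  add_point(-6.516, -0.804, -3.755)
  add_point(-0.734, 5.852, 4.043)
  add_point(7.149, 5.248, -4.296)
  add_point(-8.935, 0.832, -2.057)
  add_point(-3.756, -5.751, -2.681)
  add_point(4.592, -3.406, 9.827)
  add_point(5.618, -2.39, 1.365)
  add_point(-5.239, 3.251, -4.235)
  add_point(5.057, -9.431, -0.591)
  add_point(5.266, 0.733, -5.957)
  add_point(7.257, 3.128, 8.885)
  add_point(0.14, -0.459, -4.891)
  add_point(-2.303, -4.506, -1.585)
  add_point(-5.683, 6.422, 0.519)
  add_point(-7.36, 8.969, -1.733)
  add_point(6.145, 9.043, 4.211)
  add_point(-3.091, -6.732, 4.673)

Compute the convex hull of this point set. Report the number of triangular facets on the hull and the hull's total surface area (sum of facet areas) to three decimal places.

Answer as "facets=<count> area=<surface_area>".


facets=26 area=828.507

15 of the 17 inputs are extreme points: [0, 1, 2, 3, 4, 5, 7, 8, 9, 10, 11, 13, 14, 15, 16].

Triangle areas on the boundary:
  f1: (p5, p8, p10) → 40.4658
  f2: (p5, p16, p8) → 47.6900
  f3: (p11, p0, p9) → 3.1861
  f4: (p4, p16, p8) → 34.2281
  f5: (p4, p11, p0) → 17.8964
  f6: (p4, p16, p3) → 31.1695
  f7: (p4, p0, p3) → 7.2759
  f8: (p4, p9, p8) → 51.0937
  f9: (p4, p11, p9) → 11.8954
  f10: (p7, p0, p9) → 23.3133
  f11: (p7, p14, p3) → 16.2305
  f12: (p7, p0, p3) → 7.0961
  f13: (p2, p15, p14) → 66.5602
  f14: (p2, p7, p9) → 28.1198
  f15: (p2, p7, p14) → 40.6718
  f16: (p2, p15, p10) → 34.7670
  f17: (p2, p8, p10) → 93.9110
  f18: (p2, p9, p8) → 23.0777
  f19: (p13, p5, p16) → 68.9841
  f20: (p13, p14, p3) → 13.1102
  f21: (p13, p16, p3) → 40.5805
  f22: (p1, p5, p10) → 34.6396
  f23: (p1, p13, p5) → 26.3988
  f24: (p1, p13, p14) → 7.4545
  f25: (p1, p15, p10) → 28.4247
  f26: (p1, p15, p14) → 30.2667
Σ area = 828.507

Euler characteristic 15−39+26 = 2 ✓


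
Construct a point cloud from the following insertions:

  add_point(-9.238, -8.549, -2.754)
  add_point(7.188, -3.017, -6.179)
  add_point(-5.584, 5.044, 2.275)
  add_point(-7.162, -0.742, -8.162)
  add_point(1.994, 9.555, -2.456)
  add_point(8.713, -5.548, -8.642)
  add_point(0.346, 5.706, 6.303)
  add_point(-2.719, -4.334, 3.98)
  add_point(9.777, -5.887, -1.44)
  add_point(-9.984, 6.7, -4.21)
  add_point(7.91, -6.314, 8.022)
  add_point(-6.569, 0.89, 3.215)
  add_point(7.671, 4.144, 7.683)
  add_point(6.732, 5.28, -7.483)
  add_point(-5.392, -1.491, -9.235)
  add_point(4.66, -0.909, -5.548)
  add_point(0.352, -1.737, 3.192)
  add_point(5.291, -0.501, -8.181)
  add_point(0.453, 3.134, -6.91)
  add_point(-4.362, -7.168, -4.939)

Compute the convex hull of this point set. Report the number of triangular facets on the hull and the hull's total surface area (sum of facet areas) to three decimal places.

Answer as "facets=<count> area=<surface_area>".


facets=26 area=1116.718

Hull vertices (15/20): indices [0, 2, 3, 4, 5, 6, 7, 8, 9, 10, 11, 12, 13, 14, 19].

Area of each hull facet:
  f1: (p10, p0, p8) → 92.1044
  f2: (p5, p0, p8) → 68.6370
  f3: (p11, p0, p9) → 57.5655
  f4: (p12, p10, p8) → 50.3904
  f5: (p19, p5, p0) → 7.3515
  f6: (p13, p4, p9) → 47.2569
  f7: (p13, p12, p4) → 52.0637
  f8: (p13, p5, p8) → 40.3137
  f9: (p13, p12, p8) → 83.8069
  f10: (p7, p10, p0) → 39.6801
  f11: (p7, p11, p0) → 33.3227
  f12: (p7, p11, p10) → 26.1443
  f13: (p6, p11, p10) → 64.1946
  f14: (p6, p12, p10) → 38.7594
  f15: (p6, p4, p9) → 59.8843
  f16: (p6, p12, p4) → 36.8449
  f17: (p14, p13, p9) → 74.4108
  f18: (p14, p13, p5) → 73.0865
  f19: (p14, p19, p5) → 48.8773
  f20: (p14, p19, p0) → 18.8880
  f21: (p2, p11, p9) → 16.9658
  f22: (p2, p6, p9) → 13.3433
  f23: (p2, p6, p11) → 15.5509
  f24: (p3, p0, p9) → 40.3416
  f25: (p3, p14, p9) → 6.3891
  f26: (p3, p14, p0) → 10.5443
Σ area = 1116.718

Euler characteristic 15−39+26 = 2 ✓


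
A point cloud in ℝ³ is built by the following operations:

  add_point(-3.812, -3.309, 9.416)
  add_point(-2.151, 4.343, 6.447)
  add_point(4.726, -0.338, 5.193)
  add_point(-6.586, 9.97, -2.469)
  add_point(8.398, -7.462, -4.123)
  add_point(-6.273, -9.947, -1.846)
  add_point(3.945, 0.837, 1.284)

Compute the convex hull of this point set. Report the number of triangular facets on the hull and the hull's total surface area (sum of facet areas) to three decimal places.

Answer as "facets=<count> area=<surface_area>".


facets=10 area=639.422

7 of the 7 inputs are extreme points: [0, 1, 2, 3, 4, 5, 6].

Area of each hull facet:
  f1: (p5, p4, p3) → 148.2001
  f2: (p0, p5, p3) → 117.0466
  f3: (p0, p5, p4) → 99.2098
  f4: (p2, p0, p4) → 56.0860
  f5: (p6, p4, p3) → 59.3571
  f6: (p6, p2, p3) → 24.8419
  f7: (p6, p2, p4) → 22.2170
  f8: (p1, p0, p3) → 36.4359
  f9: (p1, p2, p3) → 42.3524
  f10: (p1, p2, p0) → 33.6750
Σ area = 639.422

Check V−E+F: 7 − 15 + 10 = 2.


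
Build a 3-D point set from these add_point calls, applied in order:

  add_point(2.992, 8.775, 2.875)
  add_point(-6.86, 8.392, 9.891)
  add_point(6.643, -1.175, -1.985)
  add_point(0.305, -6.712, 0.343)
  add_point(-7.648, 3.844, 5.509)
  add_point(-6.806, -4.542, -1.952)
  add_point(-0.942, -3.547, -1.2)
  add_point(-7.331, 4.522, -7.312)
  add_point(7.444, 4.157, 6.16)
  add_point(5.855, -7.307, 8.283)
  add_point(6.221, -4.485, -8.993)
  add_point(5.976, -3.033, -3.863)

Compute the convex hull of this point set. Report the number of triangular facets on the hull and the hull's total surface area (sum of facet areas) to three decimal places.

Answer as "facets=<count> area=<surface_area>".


Hull vertices (9/12): indices [0, 1, 3, 4, 5, 7, 8, 9, 10].

Per-facet area ½‖(b−a)×(c−a)‖:
  f1: (p10, p9, p8) → 96.9523
  f2: (p5, p9, p4) → 90.4763
  f3: (p1, p9, p4) → 54.6691
  f4: (p1, p9, p8) → 90.0260
  f5: (p3, p10, p9) → 50.3942
  f6: (p3, p5, p9) → 23.5823
  f7: (p3, p5, p10) → 43.1455
  f8: (p7, p1, p4) → 31.1779
  f9: (p7, p5, p4) → 56.4684
  f10: (p7, p5, p10) → 76.4667
  f11: (p0, p1, p8) → 42.5519
  f12: (p0, p7, p1) → 90.0476
  f13: (p0, p10, p8) → 62.5452
  f14: (p0, p7, p10) → 116.1836
Σ area = 924.687

Euler characteristic 9−21+14 = 2 ✓

facets=14 area=924.687


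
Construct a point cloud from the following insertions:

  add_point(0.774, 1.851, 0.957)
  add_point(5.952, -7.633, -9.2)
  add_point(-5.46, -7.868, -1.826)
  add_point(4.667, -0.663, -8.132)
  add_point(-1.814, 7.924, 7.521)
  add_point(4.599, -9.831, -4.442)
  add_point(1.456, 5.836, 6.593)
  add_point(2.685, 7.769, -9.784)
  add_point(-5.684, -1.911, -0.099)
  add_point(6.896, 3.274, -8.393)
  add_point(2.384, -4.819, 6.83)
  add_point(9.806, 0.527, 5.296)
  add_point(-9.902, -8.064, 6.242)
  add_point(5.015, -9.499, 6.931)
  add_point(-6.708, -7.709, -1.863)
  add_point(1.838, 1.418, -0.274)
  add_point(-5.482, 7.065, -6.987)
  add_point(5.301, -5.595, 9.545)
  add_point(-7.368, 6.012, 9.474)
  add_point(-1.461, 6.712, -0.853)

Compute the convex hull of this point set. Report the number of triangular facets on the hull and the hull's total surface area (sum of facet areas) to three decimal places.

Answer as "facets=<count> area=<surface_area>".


Points on the hull: [1, 4, 5, 7, 9, 11, 12, 13, 14, 16, 17, 18] (12 of 20).

Triangle areas on the boundary:
  f1: (p7, p4, p11) → 115.9711
  f2: (p17, p4, p11) → 60.1875
  f3: (p16, p7, p4) → 64.7194
  f4: (p16, p1, p7) → 67.8612
  f5: (p9, p7, p11) → 39.3873
  f6: (p9, p1, p11) → 77.8615
  f7: (p9, p1, p7) → 26.8097
  f8: (p18, p17, p12) → 107.5889
  f9: (p18, p17, p4) → 47.4479
  f10: (p18, p16, p12) → 120.5526
  f11: (p18, p16, p4) → 46.2841
  f12: (p13, p17, p12) → 35.3058
  f13: (p13, p1, p11) → 87.9167
  f14: (p13, p17, p11) → 19.2467
  f15: (p14, p16, p12) → 63.5085
  f16: (p14, p16, p1) → 111.5081
  f17: (p5, p13, p1) → 15.8760
  f18: (p5, p14, p1) → 29.7833
  f19: (p5, p13, p12) → 85.1307
  f20: (p5, p14, p12) → 43.0149
Σ area = 1265.962

Check V−E+F: 12 − 30 + 20 = 2.

facets=20 area=1265.962


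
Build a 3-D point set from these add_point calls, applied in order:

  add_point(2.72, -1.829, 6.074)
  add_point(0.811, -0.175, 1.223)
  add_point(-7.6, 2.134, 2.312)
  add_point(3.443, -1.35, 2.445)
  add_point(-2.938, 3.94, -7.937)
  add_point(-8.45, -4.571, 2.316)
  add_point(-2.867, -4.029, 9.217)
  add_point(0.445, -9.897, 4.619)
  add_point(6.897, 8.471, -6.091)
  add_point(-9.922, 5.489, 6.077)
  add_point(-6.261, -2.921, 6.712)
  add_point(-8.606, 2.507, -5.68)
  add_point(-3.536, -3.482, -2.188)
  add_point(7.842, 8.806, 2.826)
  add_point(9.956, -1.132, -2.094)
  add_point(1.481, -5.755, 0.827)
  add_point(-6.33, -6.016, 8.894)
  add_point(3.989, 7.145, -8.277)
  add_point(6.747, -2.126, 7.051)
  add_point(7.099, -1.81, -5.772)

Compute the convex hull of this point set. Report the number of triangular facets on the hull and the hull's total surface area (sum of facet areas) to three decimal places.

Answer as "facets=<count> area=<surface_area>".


facets=24 area=1028.917

Hull vertices (14/20): indices [4, 5, 6, 7, 8, 9, 11, 12, 13, 14, 16, 17, 18, 19].

Triangle areas on the boundary:
  f1: (p11, p17, p9) → 81.7180
  f2: (p18, p7, p14) → 50.0758
  f3: (p5, p11, p9) → 54.0668
  f4: (p12, p5, p7) → 33.1178
  f5: (p12, p5, p11) → 28.9746
  f6: (p16, p5, p9) → 38.1060
  f7: (p16, p5, p7) → 31.1601
  f8: (p13, p18, p14) → 50.8444
  f9: (p4, p11, p17) → 8.6789
  f10: (p6, p18, p7) → 37.9650
  f11: (p6, p16, p7) → 16.3163
  f12: (p6, p16, p9) → 24.3293
  f13: (p6, p13, p9) → 104.4816
  f14: (p6, p13, p18) → 55.4973
  f15: (p8, p13, p14) → 45.3262
  f16: (p8, p17, p9) → 38.4211
  f17: (p8, p13, p9) → 82.1921
  f18: (p19, p12, p11) → 46.1294
  f19: (p19, p4, p11) → 29.6809
  f20: (p19, p4, p17) → 37.2410
  f21: (p19, p7, p14) → 34.0312
  f22: (p19, p12, p7) → 57.5582
  f23: (p19, p8, p14) → 24.0682
  f24: (p19, p8, p17) → 18.9371
Σ area = 1028.917

Euler: V−E+F = 14−36+24 = 2.


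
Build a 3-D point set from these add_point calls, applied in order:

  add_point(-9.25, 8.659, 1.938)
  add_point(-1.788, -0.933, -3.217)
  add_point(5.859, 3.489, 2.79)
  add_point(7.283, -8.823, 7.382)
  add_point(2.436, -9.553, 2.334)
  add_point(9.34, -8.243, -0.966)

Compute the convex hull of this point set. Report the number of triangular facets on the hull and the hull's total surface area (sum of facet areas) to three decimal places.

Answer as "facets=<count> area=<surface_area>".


Hull vertices (6/6): indices [0, 1, 2, 3, 4, 5].

Triangle areas on the boundary:
  f1: (p3, p4, p0) → 72.6866
  f2: (p3, p4, p5) → 25.8286
  f3: (p2, p3, p0) → 95.8407
  f4: (p2, p3, p5) → 52.8263
  f5: (p1, p4, p0) → 59.3762
  f6: (p1, p4, p5) → 43.0429
  f7: (p1, p2, p0) → 70.0348
  f8: (p1, p2, p5) → 64.0555
Σ area = 483.692

Check V−E+F: 6 − 12 + 8 = 2.

facets=8 area=483.692


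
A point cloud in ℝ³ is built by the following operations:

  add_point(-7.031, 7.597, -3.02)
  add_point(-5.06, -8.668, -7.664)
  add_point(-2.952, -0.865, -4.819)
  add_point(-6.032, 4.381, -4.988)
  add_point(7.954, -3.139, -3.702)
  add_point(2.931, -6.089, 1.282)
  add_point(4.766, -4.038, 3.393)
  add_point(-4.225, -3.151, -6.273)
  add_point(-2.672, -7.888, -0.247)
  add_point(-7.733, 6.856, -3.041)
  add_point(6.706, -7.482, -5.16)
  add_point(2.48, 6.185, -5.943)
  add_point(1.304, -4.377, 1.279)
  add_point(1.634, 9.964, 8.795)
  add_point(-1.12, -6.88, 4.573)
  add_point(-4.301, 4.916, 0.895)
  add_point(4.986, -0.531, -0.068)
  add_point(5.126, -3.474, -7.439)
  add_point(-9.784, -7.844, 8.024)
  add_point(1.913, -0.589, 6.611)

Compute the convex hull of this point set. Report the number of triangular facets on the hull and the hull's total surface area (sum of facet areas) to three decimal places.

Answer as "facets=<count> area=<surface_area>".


facets=22 area=1004.667

Points on the hull: [0, 1, 3, 4, 6, 9, 10, 11, 13, 14, 17, 18, 19] (13 of 20).

Facet areas (half cross-product norm):
  f1: (p9, p13, p18) → 138.7722
  f2: (p9, p1, p18) → 125.4340
  f3: (p6, p13, p4) → 57.3032
  f4: (p0, p9, p13) → 6.4078
  f5: (p19, p13, p18) → 65.8017
  f6: (p19, p6, p13) → 19.8512
  f7: (p14, p19, p18) → 31.6706
  f8: (p14, p19, p6) → 17.4949
  f9: (p3, p9, p1) → 13.7072
  f10: (p3, p0, p9) → 1.7950
  f11: (p10, p6, p4) → 18.5485
  f12: (p10, p14, p6) → 30.7367
  f13: (p10, p14, p18) → 29.9150
  f14: (p10, p17, p4) → 9.8595
  f15: (p10, p17, p1) → 27.7890
  f16: (p10, p1, p18) → 98.8510
  f17: (p11, p3, p0) → 16.9167
  f18: (p11, p0, p13) → 71.1760
  f19: (p11, p17, p1) → 56.6903
  f20: (p11, p3, p1) → 58.1080
  f21: (p11, p13, p4) → 84.0603
  f22: (p11, p17, p4) → 23.7785
Σ area = 1004.667

Check V−E+F: 13 − 33 + 22 = 2.


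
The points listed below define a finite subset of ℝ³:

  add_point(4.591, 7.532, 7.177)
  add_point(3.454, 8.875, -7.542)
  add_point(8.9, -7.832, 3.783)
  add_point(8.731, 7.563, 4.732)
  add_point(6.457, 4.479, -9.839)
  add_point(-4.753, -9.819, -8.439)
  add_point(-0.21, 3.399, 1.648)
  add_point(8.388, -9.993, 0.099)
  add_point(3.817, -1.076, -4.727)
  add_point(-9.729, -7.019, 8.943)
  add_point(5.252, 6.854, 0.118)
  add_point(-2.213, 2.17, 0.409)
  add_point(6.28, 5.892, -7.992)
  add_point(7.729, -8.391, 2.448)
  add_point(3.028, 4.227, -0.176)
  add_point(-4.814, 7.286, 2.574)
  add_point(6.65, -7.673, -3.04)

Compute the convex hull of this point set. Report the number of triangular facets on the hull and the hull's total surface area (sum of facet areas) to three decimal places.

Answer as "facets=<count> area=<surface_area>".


facets=18 area=1185.134

Hull vertices (11/17): indices [0, 1, 2, 3, 4, 5, 7, 9, 12, 15, 16].

Area of each hull facet:
  f1: (p7, p2, p9) → 41.2324
  f2: (p5, p7, p9) → 137.2990
  f3: (p0, p2, p9) → 147.8699
  f4: (p4, p5, p1) → 51.2073
  f5: (p15, p0, p9) → 85.3397
  f6: (p15, p0, p1) → 67.0907
  f7: (p15, p5, p9) → 142.4048
  f8: (p15, p5, p1) → 126.9945
  f9: (p16, p5, p7) → 22.2467
  f10: (p16, p4, p7) → 16.2289
  f11: (p16, p4, p5) → 88.8800
  f12: (p12, p4, p1) → 3.9427
  f13: (p3, p0, p2) → 37.0616
  f14: (p3, p12, p4) → 8.3946
  f15: (p3, p0, p1) → 32.0121
  f16: (p3, p12, p1) → 26.9372
  f17: (p3, p7, p2) → 27.6471
  f18: (p3, p4, p7) → 122.3450
Σ area = 1185.134

Euler: V−E+F = 11−27+18 = 2.


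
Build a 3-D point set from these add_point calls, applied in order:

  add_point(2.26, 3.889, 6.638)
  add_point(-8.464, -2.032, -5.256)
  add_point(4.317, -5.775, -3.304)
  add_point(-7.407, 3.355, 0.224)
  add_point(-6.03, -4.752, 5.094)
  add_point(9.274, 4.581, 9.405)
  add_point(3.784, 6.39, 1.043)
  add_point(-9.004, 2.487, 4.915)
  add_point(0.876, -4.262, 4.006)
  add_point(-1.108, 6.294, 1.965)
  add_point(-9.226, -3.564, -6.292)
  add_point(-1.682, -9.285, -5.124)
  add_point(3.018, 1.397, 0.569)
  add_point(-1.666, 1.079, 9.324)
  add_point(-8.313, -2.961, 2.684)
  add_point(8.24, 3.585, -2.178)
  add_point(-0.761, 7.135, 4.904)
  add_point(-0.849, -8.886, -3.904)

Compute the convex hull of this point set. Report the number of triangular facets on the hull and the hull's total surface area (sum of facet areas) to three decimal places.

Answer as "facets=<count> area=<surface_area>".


facets=28 area=793.425

Extreme-point indices: [1, 2, 3, 4, 5, 6, 7, 8, 9, 10, 11, 13, 14, 15, 16, 17] — 16 of 18 on the boundary.

Area of each hull facet:
  f1: (p15, p11, p10) → 78.7420
  f2: (p4, p11, p10) → 52.2062
  f3: (p2, p15, p5) → 58.1076
  f4: (p2, p15, p11) → 22.1780
  f5: (p6, p9, p16) → 7.6451
  f6: (p6, p16, p5) → 30.3998
  f7: (p6, p15, p5) → 31.3456
  f8: (p8, p2, p5) → 53.4899
  f9: (p14, p4, p10) → 12.7567
  f10: (p14, p7, p10) → 24.2823
  f11: (p14, p7, p4) → 10.7750
  f12: (p3, p7, p10) → 21.8001
  f13: (p3, p9, p16) → 9.8802
  f14: (p3, p7, p16) → 22.1862
  f15: (p13, p7, p4) → 29.7332
  f16: (p13, p8, p5) → 45.4791
  f17: (p13, p8, p4) → 25.8751
  f18: (p13, p16, p5) → 40.5580
  f19: (p13, p7, p16) → 30.9667
  f20: (p17, p2, p11) → 3.4131
  f21: (p17, p8, p2) → 24.5256
  f22: (p17, p4, p11) → 7.4727
  f23: (p17, p8, p4) → 32.5516
  f24: (p1, p3, p10) → 2.4285
  f25: (p1, p15, p10) → 13.0302
  f26: (p1, p6, p15) → 49.5369
  f27: (p1, p6, p9) → 29.3473
  f28: (p1, p3, p9) → 22.7122
Σ area = 793.425

Euler characteristic 16−42+28 = 2 ✓


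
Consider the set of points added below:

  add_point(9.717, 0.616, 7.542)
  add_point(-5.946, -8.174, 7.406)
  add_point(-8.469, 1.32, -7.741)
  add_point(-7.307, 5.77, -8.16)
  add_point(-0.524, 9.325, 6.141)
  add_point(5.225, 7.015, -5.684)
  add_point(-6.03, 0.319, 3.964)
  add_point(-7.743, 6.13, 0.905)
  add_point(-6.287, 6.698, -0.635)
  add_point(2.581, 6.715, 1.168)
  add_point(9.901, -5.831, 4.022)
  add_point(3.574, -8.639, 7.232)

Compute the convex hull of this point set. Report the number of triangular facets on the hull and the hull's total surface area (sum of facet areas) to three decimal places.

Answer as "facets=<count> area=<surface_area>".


facets=16 area=943.393

10 of the 12 inputs are extreme points: [0, 1, 2, 3, 4, 5, 7, 8, 10, 11].

Per-facet area ½‖(b−a)×(c−a)‖:
  f1: (p11, p10, p2) → 82.5690
  f2: (p5, p10, p2) → 125.3996
  f3: (p1, p11, p2) → 85.0797
  f4: (p3, p5, p2) → 28.0623
  f5: (p3, p5, p4) → 83.3168
  f6: (p0, p5, p10) → 56.4003
  f7: (p0, p5, p4) → 84.6479
  f8: (p0, p11, p10) → 27.8898
  f9: (p0, p1, p4) → 113.8793
  f10: (p0, p1, p11) → 45.5323
  f11: (p7, p1, p4) → 74.9022
  f12: (p7, p1, p2) → 78.2403
  f13: (p7, p3, p2) → 20.9293
  f14: (p8, p3, p4) → 19.4795
  f15: (p8, p7, p4) → 10.1716
  f16: (p8, p7, p3) → 6.8930
Σ area = 943.393

Euler characteristic 10−24+16 = 2 ✓


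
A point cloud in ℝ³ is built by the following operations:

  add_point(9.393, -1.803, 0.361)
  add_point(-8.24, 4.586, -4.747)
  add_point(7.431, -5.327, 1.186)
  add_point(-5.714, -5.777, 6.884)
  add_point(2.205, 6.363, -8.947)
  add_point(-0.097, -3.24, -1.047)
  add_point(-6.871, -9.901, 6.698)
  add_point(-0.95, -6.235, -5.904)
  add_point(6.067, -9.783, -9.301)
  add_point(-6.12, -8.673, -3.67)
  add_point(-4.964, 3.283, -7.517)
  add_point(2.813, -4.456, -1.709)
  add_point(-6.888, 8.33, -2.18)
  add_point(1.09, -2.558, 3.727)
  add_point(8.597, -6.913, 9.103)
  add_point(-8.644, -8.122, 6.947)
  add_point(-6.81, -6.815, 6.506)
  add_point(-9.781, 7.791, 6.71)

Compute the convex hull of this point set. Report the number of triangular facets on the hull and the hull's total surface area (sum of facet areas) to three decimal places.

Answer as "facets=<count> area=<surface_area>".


facets=18 area=1215.242

Extreme-point indices: [0, 1, 4, 6, 8, 9, 10, 12, 14, 15, 17] — 11 of 18 on the boundary.

Facet areas (half cross-product norm):
  f1: (p4, p0, p17) → 139.4839
  f2: (p4, p8, p0) → 89.5667
  f3: (p14, p0, p17) → 113.0389
  f4: (p14, p8, p0) → 62.5660
  f5: (p14, p8, p6) → 142.5489
  f6: (p12, p4, p17) → 32.8314
  f7: (p12, p1, p17) → 20.5064
  f8: (p12, p1, p4) → 26.5252
  f9: (p9, p8, p6) → 62.2571
  f10: (p10, p4, p8) → 64.9749
  f11: (p10, p1, p4) → 13.3778
  f12: (p10, p9, p8) → 84.2053
  f13: (p10, p9, p1) → 28.2697
  f14: (p15, p9, p6) → 13.1814
  f15: (p15, p9, p1) → 73.5924
  f16: (p15, p1, p17) → 92.3737
  f17: (p15, p14, p17) → 138.9486
  f18: (p15, p14, p6) → 16.9941
Σ area = 1215.242

Euler: V−E+F = 11−27+18 = 2.


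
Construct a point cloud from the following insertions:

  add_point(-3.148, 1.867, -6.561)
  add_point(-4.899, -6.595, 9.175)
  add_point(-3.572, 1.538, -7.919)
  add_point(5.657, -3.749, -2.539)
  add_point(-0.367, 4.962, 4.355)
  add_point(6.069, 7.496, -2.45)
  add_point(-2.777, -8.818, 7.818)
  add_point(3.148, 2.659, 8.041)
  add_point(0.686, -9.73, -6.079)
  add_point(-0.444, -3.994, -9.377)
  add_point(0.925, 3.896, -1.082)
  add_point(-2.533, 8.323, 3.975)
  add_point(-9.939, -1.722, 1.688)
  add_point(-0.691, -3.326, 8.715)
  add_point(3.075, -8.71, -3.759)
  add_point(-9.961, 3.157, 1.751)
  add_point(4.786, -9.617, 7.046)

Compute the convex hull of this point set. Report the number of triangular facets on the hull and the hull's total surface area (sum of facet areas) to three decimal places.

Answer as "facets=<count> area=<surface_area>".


Points on the hull: [1, 2, 3, 5, 6, 7, 8, 9, 11, 12, 13, 14, 15, 16] (14 of 17).

Facet areas (half cross-product norm):
  f1: (p11, p1, p15) → 61.7467
  f2: (p11, p2, p15) → 53.8031
  f3: (p11, p2, p5) → 64.2755
  f4: (p12, p1, p15) → 22.1164
  f5: (p12, p2, p15) → 28.2216
  f6: (p3, p16, p5) → 54.3156
  f7: (p6, p16, p8) → 51.5195
  f8: (p6, p16, p1) → 8.7079
  f9: (p6, p12, p8) → 80.2598
  f10: (p6, p12, p1) → 16.2642
  f11: (p9, p2, p5) → 40.6697
  f12: (p9, p3, p5) → 51.4959
  f13: (p9, p12, p8) → 49.1141
  f14: (p9, p12, p2) → 38.2313
  f15: (p7, p11, p1) → 55.0925
  f16: (p7, p16, p5) → 70.6571
  f17: (p7, p11, p5) → 46.4416
  f18: (p14, p16, p8) → 12.8911
  f19: (p14, p3, p16) → 30.7274
  f20: (p14, p9, p8) → 11.4703
  f21: (p14, p9, p3) → 22.9842
  f22: (p13, p16, p1) → 22.6898
  f23: (p13, p7, p1) → 6.3462
  f24: (p13, p7, p16) → 29.3725
Σ area = 929.414

Euler characteristic 14−36+24 = 2 ✓

facets=24 area=929.414


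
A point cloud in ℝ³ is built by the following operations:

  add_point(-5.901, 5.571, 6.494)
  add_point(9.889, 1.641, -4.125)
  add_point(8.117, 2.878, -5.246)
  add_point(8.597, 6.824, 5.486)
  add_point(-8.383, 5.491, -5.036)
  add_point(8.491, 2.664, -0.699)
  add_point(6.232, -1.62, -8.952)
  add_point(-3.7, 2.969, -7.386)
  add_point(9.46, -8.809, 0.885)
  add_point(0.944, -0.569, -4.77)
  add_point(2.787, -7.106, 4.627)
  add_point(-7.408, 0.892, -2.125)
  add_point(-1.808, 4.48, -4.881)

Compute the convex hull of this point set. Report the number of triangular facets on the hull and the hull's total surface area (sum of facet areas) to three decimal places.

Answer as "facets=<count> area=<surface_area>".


Extreme-point indices: [0, 1, 2, 3, 4, 6, 7, 8, 10, 11] — 10 of 13 on the boundary.

Area of each hull facet:
  f1: (p3, p8, p1) → 63.6989
  f2: (p0, p3, p4) → 85.1479
  f3: (p6, p8, p1) → 39.4679
  f4: (p11, p0, p4) → 27.3165
  f5: (p11, p6, p8) → 97.3893
  f6: (p10, p3, p8) → 58.9481
  f7: (p10, p0, p3) → 98.0600
  f8: (p10, p11, p8) → 49.8398
  f9: (p10, p11, p0) → 70.2016
  f10: (p2, p6, p1) → 7.3933
  f11: (p2, p3, p1) → 13.3442
  f12: (p2, p3, p4) → 95.5733
  f13: (p7, p2, p4) → 24.0970
  f14: (p7, p2, p6) → 33.6289
  f15: (p7, p11, p4) → 15.3861
  f16: (p7, p11, p6) → 32.8817
Σ area = 812.374

Euler characteristic 10−24+16 = 2 ✓

facets=16 area=812.374


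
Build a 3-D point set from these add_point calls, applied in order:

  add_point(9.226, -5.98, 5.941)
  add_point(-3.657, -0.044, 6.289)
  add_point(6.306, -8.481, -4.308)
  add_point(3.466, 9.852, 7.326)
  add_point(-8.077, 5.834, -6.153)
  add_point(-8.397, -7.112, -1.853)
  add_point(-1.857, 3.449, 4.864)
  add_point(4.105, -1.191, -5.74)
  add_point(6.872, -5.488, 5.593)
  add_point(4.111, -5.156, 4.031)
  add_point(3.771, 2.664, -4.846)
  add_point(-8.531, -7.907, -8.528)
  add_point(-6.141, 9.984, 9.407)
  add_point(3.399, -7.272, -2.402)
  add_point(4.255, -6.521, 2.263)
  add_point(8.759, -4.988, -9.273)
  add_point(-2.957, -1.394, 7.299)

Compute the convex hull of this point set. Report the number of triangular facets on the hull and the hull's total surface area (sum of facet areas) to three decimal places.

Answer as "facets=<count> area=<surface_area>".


facets=16 area=1161.296

Points on the hull: [0, 2, 3, 4, 5, 10, 11, 12, 15, 16] (10 of 17).

Facet areas (half cross-product norm):
  f1: (p4, p15, p11) → 120.2353
  f2: (p16, p12, p0) → 62.9874
  f3: (p2, p15, p11) → 50.0852
  f4: (p2, p15, p0) → 31.2755
  f5: (p3, p12, p0) → 77.4246
  f6: (p3, p15, p0) → 128.9159
  f7: (p3, p4, p12) → 79.4037
  f8: (p5, p16, p0) → 77.8703
  f9: (p5, p2, p11) → 49.7223
  f10: (p5, p2, p0) → 81.6151
  f11: (p5, p16, p12) → 64.3112
  f12: (p5, p4, p11) → 44.9431
  f13: (p5, p4, p12) → 110.4832
  f14: (p10, p4, p15) → 49.1364
  f15: (p10, p3, p15) → 45.8466
  f16: (p10, p3, p4) → 87.0401
Σ area = 1161.296

Euler: V−E+F = 10−24+16 = 2.


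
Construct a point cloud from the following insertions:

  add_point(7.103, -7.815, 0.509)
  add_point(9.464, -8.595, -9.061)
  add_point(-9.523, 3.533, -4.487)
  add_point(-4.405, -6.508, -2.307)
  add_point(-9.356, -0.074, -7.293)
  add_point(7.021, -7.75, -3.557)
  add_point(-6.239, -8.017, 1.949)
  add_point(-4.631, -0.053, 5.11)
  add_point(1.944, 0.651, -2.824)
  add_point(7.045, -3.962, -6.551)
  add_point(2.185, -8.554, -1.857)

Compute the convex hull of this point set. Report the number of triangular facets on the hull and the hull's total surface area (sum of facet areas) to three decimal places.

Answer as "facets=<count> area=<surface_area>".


Points on the hull: [0, 1, 2, 3, 4, 6, 7, 8, 9, 10] (10 of 11).

Area of each hull facet:
  f1: (p6, p7, p2) → 49.2526
  f2: (p6, p0, p7) → 57.7651
  f3: (p8, p7, p2) → 53.8219
  f4: (p8, p0, p7) → 54.0084
  f5: (p4, p6, p2) → 28.7152
  f6: (p10, p0, p1) → 26.6018
  f7: (p10, p6, p1) → 16.6908
  f8: (p10, p6, p0) → 19.8415
  f9: (p9, p8, p2) → 33.2472
  f10: (p9, p4, p2) → 37.8724
  f11: (p9, p4, p1) → 40.1648
  f12: (p9, p0, p1) → 23.3166
  f13: (p9, p8, p0) → 31.1874
  f14: (p3, p6, p1) → 28.0710
  f15: (p3, p4, p1) → 70.0910
  f16: (p3, p4, p6) → 20.4863
Σ area = 591.134

Euler: V−E+F = 10−24+16 = 2.

facets=16 area=591.134


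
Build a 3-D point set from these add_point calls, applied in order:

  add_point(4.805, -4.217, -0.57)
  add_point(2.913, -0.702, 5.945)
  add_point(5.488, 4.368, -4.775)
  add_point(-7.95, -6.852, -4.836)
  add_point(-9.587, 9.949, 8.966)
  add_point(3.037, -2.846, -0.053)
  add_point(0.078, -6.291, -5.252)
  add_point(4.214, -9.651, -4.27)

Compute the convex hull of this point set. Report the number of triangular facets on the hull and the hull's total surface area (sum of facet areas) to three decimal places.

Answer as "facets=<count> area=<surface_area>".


facets=10 area=659.084

7 of the 8 inputs are extreme points: [0, 1, 2, 3, 4, 6, 7].

Area of each hull facet:
  f1: (p6, p7, p2) → 31.7551
  f2: (p1, p2, p4) → 101.1751
  f3: (p3, p2, p4) → 171.5410
  f4: (p3, p6, p2) → 41.4463
  f5: (p3, p6, p7) → 15.4201
  f6: (p3, p1, p4) → 136.4118
  f7: (p3, p1, p7) → 83.4052
  f8: (p0, p7, p2) → 27.4305
  f9: (p0, p1, p2) → 36.6062
  f10: (p0, p1, p7) → 13.8933
Σ area = 659.084

Euler: V−E+F = 7−15+10 = 2.


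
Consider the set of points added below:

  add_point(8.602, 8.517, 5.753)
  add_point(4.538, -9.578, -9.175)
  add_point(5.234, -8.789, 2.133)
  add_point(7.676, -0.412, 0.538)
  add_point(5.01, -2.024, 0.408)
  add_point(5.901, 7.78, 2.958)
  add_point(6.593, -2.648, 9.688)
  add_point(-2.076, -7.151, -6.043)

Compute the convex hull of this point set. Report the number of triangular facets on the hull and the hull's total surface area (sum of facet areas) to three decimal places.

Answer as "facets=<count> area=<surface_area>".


facets=10 area=484.544

Extreme-point indices: [0, 1, 2, 3, 5, 6, 7] — 7 of 8 on the boundary.

Triangle areas on the boundary:
  f1: (p2, p1, p7) → 40.6076
  f2: (p2, p6, p7) → 44.9526
  f3: (p5, p1, p7) → 73.6798
  f4: (p5, p1, p0) → 33.5774
  f5: (p5, p6, p7) → 110.4181
  f6: (p5, p6, p0) → 23.7140
  f7: (p3, p6, p0) → 47.3641
  f8: (p3, p2, p6) → 38.0107
  f9: (p3, p1, p0) → 22.0856
  f10: (p3, p2, p1) → 50.1337
Σ area = 484.544

Euler: V−E+F = 7−15+10 = 2.


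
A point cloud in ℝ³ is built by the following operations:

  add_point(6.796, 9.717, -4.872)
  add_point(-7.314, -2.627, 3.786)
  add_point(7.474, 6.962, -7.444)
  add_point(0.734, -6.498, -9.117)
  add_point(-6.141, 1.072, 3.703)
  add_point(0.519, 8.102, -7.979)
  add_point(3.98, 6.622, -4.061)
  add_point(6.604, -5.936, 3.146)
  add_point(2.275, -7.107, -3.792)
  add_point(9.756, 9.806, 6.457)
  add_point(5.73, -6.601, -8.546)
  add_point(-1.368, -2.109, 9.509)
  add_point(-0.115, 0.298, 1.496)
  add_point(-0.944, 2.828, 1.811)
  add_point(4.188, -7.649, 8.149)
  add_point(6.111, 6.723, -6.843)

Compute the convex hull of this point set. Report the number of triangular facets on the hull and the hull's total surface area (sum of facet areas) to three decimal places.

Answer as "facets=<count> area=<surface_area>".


Extreme-point indices: [0, 1, 2, 3, 4, 5, 7, 8, 9, 10, 11, 14] — 12 of 16 on the boundary.

Per-facet area ½‖(b−a)×(c−a)‖:
  f1: (p5, p3, p1) → 108.9730
  f2: (p11, p14, p1) → 30.9627
  f3: (p11, p14, p9) → 66.0292
  f4: (p8, p14, p1) → 70.6580
  f5: (p8, p3, p1) → 34.4526
  f6: (p2, p5, p3) → 51.0115
  f7: (p4, p11, p1) → 15.4862
  f8: (p4, p11, p9) → 67.6628
  f9: (p4, p5, p1) → 23.7629
  f10: (p4, p5, p9) → 121.7005
  f11: (p0, p5, p9) → 32.3112
  f12: (p0, p2, p9) → 17.7575
  f13: (p0, p2, p5) → 13.1400
  f14: (p10, p8, p3) → 12.9429
  f15: (p10, p2, p3) → 34.2709
  f16: (p10, p8, p14) → 25.2748
  f17: (p10, p2, p9) → 94.2374
  f18: (p7, p14, p9) → 46.7925
  f19: (p7, p10, p9) → 92.6823
  f20: (p7, p10, p14) → 20.0598
Σ area = 980.168

Check V−E+F: 12 − 30 + 20 = 2.

facets=20 area=980.168


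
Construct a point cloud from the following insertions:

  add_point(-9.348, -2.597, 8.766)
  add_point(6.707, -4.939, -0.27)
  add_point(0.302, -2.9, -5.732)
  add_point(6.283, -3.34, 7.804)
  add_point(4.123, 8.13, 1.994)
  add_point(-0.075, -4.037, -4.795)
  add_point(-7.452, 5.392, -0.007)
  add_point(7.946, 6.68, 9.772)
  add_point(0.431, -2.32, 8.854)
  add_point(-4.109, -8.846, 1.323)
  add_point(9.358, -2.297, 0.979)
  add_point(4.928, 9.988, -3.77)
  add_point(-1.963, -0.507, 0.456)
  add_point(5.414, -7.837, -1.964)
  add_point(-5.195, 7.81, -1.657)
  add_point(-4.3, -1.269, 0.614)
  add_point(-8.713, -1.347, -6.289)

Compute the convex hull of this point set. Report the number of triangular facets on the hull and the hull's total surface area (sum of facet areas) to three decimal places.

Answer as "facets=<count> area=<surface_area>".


facets=22 area=1005.322

Extreme-point indices: [0, 2, 3, 5, 6, 7, 8, 9, 10, 11, 13, 14, 16] — 13 of 17 on the boundary.

Triangle areas on the boundary:
  f1: (p7, p11, p10) → 79.5047
  f2: (p9, p16, p0) → 63.8285
  f3: (p14, p16, p11) → 52.5556
  f4: (p14, p7, p11) → 75.3207
  f5: (p13, p9, p16) → 58.6313
  f6: (p13, p11, p10) → 48.1205
  f7: (p6, p7, p0) → 107.3963
  f8: (p6, p14, p7) → 32.0020
  f9: (p6, p16, p0) → 55.8645
  f10: (p6, p14, p16) → 16.6164
  f11: (p2, p16, p11) → 62.3557
  f12: (p2, p13, p11) → 53.1960
  f13: (p3, p13, p9) → 53.7565
  f14: (p3, p9, p0) → 72.7736
  f15: (p3, p7, p10) → 39.0831
  f16: (p3, p13, p10) → 27.9813
  f17: (p5, p13, p16) → 12.1867
  f18: (p5, p2, p16) → 6.9467
  f19: (p5, p2, p13) → 4.9389
  f20: (p8, p7, p0) → 43.1662
  f21: (p8, p3, p0) → 7.9179
  f22: (p8, p3, p7) → 31.1789
Σ area = 1005.322

Euler characteristic 13−33+22 = 2 ✓


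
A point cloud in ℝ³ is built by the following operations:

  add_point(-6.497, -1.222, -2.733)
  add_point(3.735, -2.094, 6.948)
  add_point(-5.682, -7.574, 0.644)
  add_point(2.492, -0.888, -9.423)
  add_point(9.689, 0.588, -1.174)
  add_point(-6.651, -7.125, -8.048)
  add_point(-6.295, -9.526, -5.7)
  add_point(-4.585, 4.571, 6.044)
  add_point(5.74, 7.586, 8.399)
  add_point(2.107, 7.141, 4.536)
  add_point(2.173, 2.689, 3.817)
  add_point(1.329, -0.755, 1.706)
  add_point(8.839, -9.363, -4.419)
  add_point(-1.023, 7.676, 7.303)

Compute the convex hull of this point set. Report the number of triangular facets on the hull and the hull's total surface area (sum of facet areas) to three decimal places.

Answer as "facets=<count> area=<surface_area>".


Points on the hull: [0, 1, 2, 3, 4, 5, 6, 7, 8, 9, 12, 13] (12 of 14).

Facet areas (half cross-product norm):
  f1: (p0, p3, p5) → 41.5185
  f2: (p0, p3, p13) → 80.8536
  f3: (p9, p3, p4) → 63.6945
  f4: (p9, p3, p13) → 25.7670
  f5: (p12, p3, p5) → 65.3003
  f6: (p12, p3, p4) → 52.8978
  f7: (p7, p1, p13) → 25.6693
  f8: (p7, p0, p13) → 19.0203
  f9: (p8, p1, p13) → 33.4768
  f10: (p8, p9, p13) → 11.2046
  f11: (p8, p9, p4) → 30.6627
  f12: (p8, p12, p4) → 44.0168
  f13: (p8, p12, p1) → 61.0384
  f14: (p2, p12, p1) → 85.0738
  f15: (p2, p7, p1) → 63.0040
  f16: (p2, p7, p0) → 38.5915
  f17: (p6, p12, p5) → 25.3330
  f18: (p6, p2, p12) → 49.8416
  f19: (p6, p0, p5) → 13.3899
  f20: (p6, p2, p0) → 23.6552
Σ area = 854.010

Euler characteristic 12−30+20 = 2 ✓

facets=20 area=854.010


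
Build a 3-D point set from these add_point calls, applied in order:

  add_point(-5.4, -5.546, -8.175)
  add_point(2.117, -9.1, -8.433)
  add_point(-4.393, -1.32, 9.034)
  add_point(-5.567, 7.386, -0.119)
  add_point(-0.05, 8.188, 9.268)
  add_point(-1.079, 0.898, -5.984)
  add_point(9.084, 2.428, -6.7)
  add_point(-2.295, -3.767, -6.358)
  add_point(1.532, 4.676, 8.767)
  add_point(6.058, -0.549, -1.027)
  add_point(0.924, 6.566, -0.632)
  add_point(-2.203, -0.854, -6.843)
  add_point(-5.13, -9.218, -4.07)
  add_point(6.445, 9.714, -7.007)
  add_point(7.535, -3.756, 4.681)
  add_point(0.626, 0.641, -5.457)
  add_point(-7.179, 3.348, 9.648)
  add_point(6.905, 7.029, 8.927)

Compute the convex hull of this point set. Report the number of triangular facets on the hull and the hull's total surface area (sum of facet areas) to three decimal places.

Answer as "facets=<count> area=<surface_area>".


facets=18 area=1097.776

Points on the hull: [0, 1, 2, 3, 4, 6, 12, 13, 14, 16, 17] (11 of 18).

Facet areas (half cross-product norm):
  f1: (p2, p12, p16) → 36.0049
  f2: (p2, p14, p12) → 93.0952
  f3: (p1, p14, p6) → 82.9109
  f4: (p1, p14, p12) → 63.5470
  f5: (p1, p13, p6) → 41.4068
  f6: (p17, p2, p16) → 38.2480
  f7: (p17, p2, p14) → 70.3407
  f8: (p17, p13, p6) → 61.3548
  f9: (p17, p14, p6) → 75.2100
  f10: (p0, p3, p13) → 106.0912
  f11: (p0, p1, p12) → 21.8386
  f12: (p0, p1, p13) → 78.6264
  f13: (p0, p12, p16) → 51.3781
  f14: (p0, p3, p16) → 80.3450
  f15: (p4, p3, p16) → 42.7071
  f16: (p4, p17, p16) → 20.9887
  f17: (p4, p3, p13) → 76.6285
  f18: (p4, p17, p13) → 57.0545
Σ area = 1097.776

Check V−E+F: 11 − 27 + 18 = 2.


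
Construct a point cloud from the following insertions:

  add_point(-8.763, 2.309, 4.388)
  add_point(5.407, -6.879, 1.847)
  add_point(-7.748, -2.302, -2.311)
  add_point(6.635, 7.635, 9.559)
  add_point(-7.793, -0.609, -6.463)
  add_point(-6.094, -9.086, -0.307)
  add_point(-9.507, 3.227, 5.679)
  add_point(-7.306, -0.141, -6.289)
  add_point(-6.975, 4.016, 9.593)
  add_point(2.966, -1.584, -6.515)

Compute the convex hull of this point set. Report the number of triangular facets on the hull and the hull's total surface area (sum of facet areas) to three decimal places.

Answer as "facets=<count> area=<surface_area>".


Extreme-point indices: [1, 2, 3, 4, 5, 6, 7, 8, 9] — 9 of 10 on the boundary.

Per-facet area ½‖(b−a)×(c−a)‖:
  f1: (p1, p9, p3) → 83.8758
  f2: (p1, p9, p5) → 58.2035
  f3: (p8, p3, p6) → 27.6166
  f4: (p8, p5, p6) → 31.0238
  f5: (p8, p1, p3) → 110.8112
  f6: (p8, p1, p5) → 95.8338
  f7: (p7, p3, p6) → 107.6728
  f8: (p7, p9, p3) → 97.4431
  f9: (p4, p7, p6) → 4.2090
  f10: (p4, p9, p5) → 55.8093
  f11: (p4, p7, p9) → 2.9147
  f12: (p2, p5, p6) → 33.7270
  f13: (p2, p4, p6) → 18.6897
  f14: (p2, p4, p5) → 12.9028
Σ area = 740.733

Check V−E+F: 9 − 21 + 14 = 2.

facets=14 area=740.733
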